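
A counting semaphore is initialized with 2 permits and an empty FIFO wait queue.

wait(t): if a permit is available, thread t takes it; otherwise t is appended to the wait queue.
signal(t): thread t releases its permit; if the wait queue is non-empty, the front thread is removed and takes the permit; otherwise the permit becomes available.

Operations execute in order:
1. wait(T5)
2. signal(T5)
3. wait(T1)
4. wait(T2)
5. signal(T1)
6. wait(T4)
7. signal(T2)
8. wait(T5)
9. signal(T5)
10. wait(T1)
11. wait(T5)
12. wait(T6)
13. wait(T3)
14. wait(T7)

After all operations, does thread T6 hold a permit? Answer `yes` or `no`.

Answer: no

Derivation:
Step 1: wait(T5) -> count=1 queue=[] holders={T5}
Step 2: signal(T5) -> count=2 queue=[] holders={none}
Step 3: wait(T1) -> count=1 queue=[] holders={T1}
Step 4: wait(T2) -> count=0 queue=[] holders={T1,T2}
Step 5: signal(T1) -> count=1 queue=[] holders={T2}
Step 6: wait(T4) -> count=0 queue=[] holders={T2,T4}
Step 7: signal(T2) -> count=1 queue=[] holders={T4}
Step 8: wait(T5) -> count=0 queue=[] holders={T4,T5}
Step 9: signal(T5) -> count=1 queue=[] holders={T4}
Step 10: wait(T1) -> count=0 queue=[] holders={T1,T4}
Step 11: wait(T5) -> count=0 queue=[T5] holders={T1,T4}
Step 12: wait(T6) -> count=0 queue=[T5,T6] holders={T1,T4}
Step 13: wait(T3) -> count=0 queue=[T5,T6,T3] holders={T1,T4}
Step 14: wait(T7) -> count=0 queue=[T5,T6,T3,T7] holders={T1,T4}
Final holders: {T1,T4} -> T6 not in holders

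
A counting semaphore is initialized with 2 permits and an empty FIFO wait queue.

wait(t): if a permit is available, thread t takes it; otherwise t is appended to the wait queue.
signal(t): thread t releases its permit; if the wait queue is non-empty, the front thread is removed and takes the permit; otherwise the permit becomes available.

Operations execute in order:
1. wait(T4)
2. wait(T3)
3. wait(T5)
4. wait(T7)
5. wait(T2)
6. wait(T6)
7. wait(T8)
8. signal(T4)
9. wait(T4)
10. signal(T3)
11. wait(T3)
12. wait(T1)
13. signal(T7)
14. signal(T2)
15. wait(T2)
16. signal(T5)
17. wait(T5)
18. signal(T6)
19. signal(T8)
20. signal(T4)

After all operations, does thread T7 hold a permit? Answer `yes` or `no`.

Answer: no

Derivation:
Step 1: wait(T4) -> count=1 queue=[] holders={T4}
Step 2: wait(T3) -> count=0 queue=[] holders={T3,T4}
Step 3: wait(T5) -> count=0 queue=[T5] holders={T3,T4}
Step 4: wait(T7) -> count=0 queue=[T5,T7] holders={T3,T4}
Step 5: wait(T2) -> count=0 queue=[T5,T7,T2] holders={T3,T4}
Step 6: wait(T6) -> count=0 queue=[T5,T7,T2,T6] holders={T3,T4}
Step 7: wait(T8) -> count=0 queue=[T5,T7,T2,T6,T8] holders={T3,T4}
Step 8: signal(T4) -> count=0 queue=[T7,T2,T6,T8] holders={T3,T5}
Step 9: wait(T4) -> count=0 queue=[T7,T2,T6,T8,T4] holders={T3,T5}
Step 10: signal(T3) -> count=0 queue=[T2,T6,T8,T4] holders={T5,T7}
Step 11: wait(T3) -> count=0 queue=[T2,T6,T8,T4,T3] holders={T5,T7}
Step 12: wait(T1) -> count=0 queue=[T2,T6,T8,T4,T3,T1] holders={T5,T7}
Step 13: signal(T7) -> count=0 queue=[T6,T8,T4,T3,T1] holders={T2,T5}
Step 14: signal(T2) -> count=0 queue=[T8,T4,T3,T1] holders={T5,T6}
Step 15: wait(T2) -> count=0 queue=[T8,T4,T3,T1,T2] holders={T5,T6}
Step 16: signal(T5) -> count=0 queue=[T4,T3,T1,T2] holders={T6,T8}
Step 17: wait(T5) -> count=0 queue=[T4,T3,T1,T2,T5] holders={T6,T8}
Step 18: signal(T6) -> count=0 queue=[T3,T1,T2,T5] holders={T4,T8}
Step 19: signal(T8) -> count=0 queue=[T1,T2,T5] holders={T3,T4}
Step 20: signal(T4) -> count=0 queue=[T2,T5] holders={T1,T3}
Final holders: {T1,T3} -> T7 not in holders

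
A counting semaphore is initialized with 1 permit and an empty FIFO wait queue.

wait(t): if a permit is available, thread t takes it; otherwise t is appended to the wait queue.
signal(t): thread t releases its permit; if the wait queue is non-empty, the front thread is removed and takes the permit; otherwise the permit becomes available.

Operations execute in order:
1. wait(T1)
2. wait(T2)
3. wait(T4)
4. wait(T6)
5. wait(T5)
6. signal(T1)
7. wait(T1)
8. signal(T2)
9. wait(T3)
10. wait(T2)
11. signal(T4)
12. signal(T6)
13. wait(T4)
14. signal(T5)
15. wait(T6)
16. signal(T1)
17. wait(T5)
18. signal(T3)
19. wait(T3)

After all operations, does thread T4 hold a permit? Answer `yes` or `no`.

Step 1: wait(T1) -> count=0 queue=[] holders={T1}
Step 2: wait(T2) -> count=0 queue=[T2] holders={T1}
Step 3: wait(T4) -> count=0 queue=[T2,T4] holders={T1}
Step 4: wait(T6) -> count=0 queue=[T2,T4,T6] holders={T1}
Step 5: wait(T5) -> count=0 queue=[T2,T4,T6,T5] holders={T1}
Step 6: signal(T1) -> count=0 queue=[T4,T6,T5] holders={T2}
Step 7: wait(T1) -> count=0 queue=[T4,T6,T5,T1] holders={T2}
Step 8: signal(T2) -> count=0 queue=[T6,T5,T1] holders={T4}
Step 9: wait(T3) -> count=0 queue=[T6,T5,T1,T3] holders={T4}
Step 10: wait(T2) -> count=0 queue=[T6,T5,T1,T3,T2] holders={T4}
Step 11: signal(T4) -> count=0 queue=[T5,T1,T3,T2] holders={T6}
Step 12: signal(T6) -> count=0 queue=[T1,T3,T2] holders={T5}
Step 13: wait(T4) -> count=0 queue=[T1,T3,T2,T4] holders={T5}
Step 14: signal(T5) -> count=0 queue=[T3,T2,T4] holders={T1}
Step 15: wait(T6) -> count=0 queue=[T3,T2,T4,T6] holders={T1}
Step 16: signal(T1) -> count=0 queue=[T2,T4,T6] holders={T3}
Step 17: wait(T5) -> count=0 queue=[T2,T4,T6,T5] holders={T3}
Step 18: signal(T3) -> count=0 queue=[T4,T6,T5] holders={T2}
Step 19: wait(T3) -> count=0 queue=[T4,T6,T5,T3] holders={T2}
Final holders: {T2} -> T4 not in holders

Answer: no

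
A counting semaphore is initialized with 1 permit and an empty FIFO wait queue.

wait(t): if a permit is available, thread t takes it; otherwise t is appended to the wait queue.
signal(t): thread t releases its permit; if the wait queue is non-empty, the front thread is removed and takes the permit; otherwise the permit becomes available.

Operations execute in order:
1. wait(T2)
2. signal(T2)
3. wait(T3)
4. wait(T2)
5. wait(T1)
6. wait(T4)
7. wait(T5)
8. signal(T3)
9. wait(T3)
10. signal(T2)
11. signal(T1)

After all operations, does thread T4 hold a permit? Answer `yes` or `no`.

Answer: yes

Derivation:
Step 1: wait(T2) -> count=0 queue=[] holders={T2}
Step 2: signal(T2) -> count=1 queue=[] holders={none}
Step 3: wait(T3) -> count=0 queue=[] holders={T3}
Step 4: wait(T2) -> count=0 queue=[T2] holders={T3}
Step 5: wait(T1) -> count=0 queue=[T2,T1] holders={T3}
Step 6: wait(T4) -> count=0 queue=[T2,T1,T4] holders={T3}
Step 7: wait(T5) -> count=0 queue=[T2,T1,T4,T5] holders={T3}
Step 8: signal(T3) -> count=0 queue=[T1,T4,T5] holders={T2}
Step 9: wait(T3) -> count=0 queue=[T1,T4,T5,T3] holders={T2}
Step 10: signal(T2) -> count=0 queue=[T4,T5,T3] holders={T1}
Step 11: signal(T1) -> count=0 queue=[T5,T3] holders={T4}
Final holders: {T4} -> T4 in holders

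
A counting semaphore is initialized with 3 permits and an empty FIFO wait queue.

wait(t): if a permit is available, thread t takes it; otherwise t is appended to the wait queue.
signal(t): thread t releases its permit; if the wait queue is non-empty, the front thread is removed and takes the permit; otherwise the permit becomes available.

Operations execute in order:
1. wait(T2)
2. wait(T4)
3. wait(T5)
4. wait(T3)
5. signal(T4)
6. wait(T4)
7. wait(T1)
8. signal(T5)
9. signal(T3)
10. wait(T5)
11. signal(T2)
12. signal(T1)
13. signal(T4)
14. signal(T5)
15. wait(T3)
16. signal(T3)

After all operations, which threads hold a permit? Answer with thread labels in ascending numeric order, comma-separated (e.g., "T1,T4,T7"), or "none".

Step 1: wait(T2) -> count=2 queue=[] holders={T2}
Step 2: wait(T4) -> count=1 queue=[] holders={T2,T4}
Step 3: wait(T5) -> count=0 queue=[] holders={T2,T4,T5}
Step 4: wait(T3) -> count=0 queue=[T3] holders={T2,T4,T5}
Step 5: signal(T4) -> count=0 queue=[] holders={T2,T3,T5}
Step 6: wait(T4) -> count=0 queue=[T4] holders={T2,T3,T5}
Step 7: wait(T1) -> count=0 queue=[T4,T1] holders={T2,T3,T5}
Step 8: signal(T5) -> count=0 queue=[T1] holders={T2,T3,T4}
Step 9: signal(T3) -> count=0 queue=[] holders={T1,T2,T4}
Step 10: wait(T5) -> count=0 queue=[T5] holders={T1,T2,T4}
Step 11: signal(T2) -> count=0 queue=[] holders={T1,T4,T5}
Step 12: signal(T1) -> count=1 queue=[] holders={T4,T5}
Step 13: signal(T4) -> count=2 queue=[] holders={T5}
Step 14: signal(T5) -> count=3 queue=[] holders={none}
Step 15: wait(T3) -> count=2 queue=[] holders={T3}
Step 16: signal(T3) -> count=3 queue=[] holders={none}
Final holders: none

Answer: none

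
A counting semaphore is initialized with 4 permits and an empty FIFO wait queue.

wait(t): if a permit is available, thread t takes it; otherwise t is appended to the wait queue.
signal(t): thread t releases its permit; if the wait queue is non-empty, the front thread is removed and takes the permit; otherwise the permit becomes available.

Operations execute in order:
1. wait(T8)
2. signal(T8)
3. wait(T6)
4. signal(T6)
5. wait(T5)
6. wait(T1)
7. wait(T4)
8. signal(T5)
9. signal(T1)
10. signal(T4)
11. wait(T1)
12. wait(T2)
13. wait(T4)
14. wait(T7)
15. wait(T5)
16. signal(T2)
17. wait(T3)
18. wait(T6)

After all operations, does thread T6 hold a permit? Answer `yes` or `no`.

Step 1: wait(T8) -> count=3 queue=[] holders={T8}
Step 2: signal(T8) -> count=4 queue=[] holders={none}
Step 3: wait(T6) -> count=3 queue=[] holders={T6}
Step 4: signal(T6) -> count=4 queue=[] holders={none}
Step 5: wait(T5) -> count=3 queue=[] holders={T5}
Step 6: wait(T1) -> count=2 queue=[] holders={T1,T5}
Step 7: wait(T4) -> count=1 queue=[] holders={T1,T4,T5}
Step 8: signal(T5) -> count=2 queue=[] holders={T1,T4}
Step 9: signal(T1) -> count=3 queue=[] holders={T4}
Step 10: signal(T4) -> count=4 queue=[] holders={none}
Step 11: wait(T1) -> count=3 queue=[] holders={T1}
Step 12: wait(T2) -> count=2 queue=[] holders={T1,T2}
Step 13: wait(T4) -> count=1 queue=[] holders={T1,T2,T4}
Step 14: wait(T7) -> count=0 queue=[] holders={T1,T2,T4,T7}
Step 15: wait(T5) -> count=0 queue=[T5] holders={T1,T2,T4,T7}
Step 16: signal(T2) -> count=0 queue=[] holders={T1,T4,T5,T7}
Step 17: wait(T3) -> count=0 queue=[T3] holders={T1,T4,T5,T7}
Step 18: wait(T6) -> count=0 queue=[T3,T6] holders={T1,T4,T5,T7}
Final holders: {T1,T4,T5,T7} -> T6 not in holders

Answer: no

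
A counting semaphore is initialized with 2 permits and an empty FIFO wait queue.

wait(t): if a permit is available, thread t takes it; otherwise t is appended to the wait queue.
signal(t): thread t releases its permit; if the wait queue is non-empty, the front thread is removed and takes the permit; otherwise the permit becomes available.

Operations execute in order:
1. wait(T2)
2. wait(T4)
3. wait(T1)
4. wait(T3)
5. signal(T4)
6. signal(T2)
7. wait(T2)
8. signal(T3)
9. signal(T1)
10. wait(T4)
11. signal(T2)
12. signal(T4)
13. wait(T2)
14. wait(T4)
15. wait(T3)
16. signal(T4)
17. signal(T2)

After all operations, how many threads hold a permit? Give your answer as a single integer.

Step 1: wait(T2) -> count=1 queue=[] holders={T2}
Step 2: wait(T4) -> count=0 queue=[] holders={T2,T4}
Step 3: wait(T1) -> count=0 queue=[T1] holders={T2,T4}
Step 4: wait(T3) -> count=0 queue=[T1,T3] holders={T2,T4}
Step 5: signal(T4) -> count=0 queue=[T3] holders={T1,T2}
Step 6: signal(T2) -> count=0 queue=[] holders={T1,T3}
Step 7: wait(T2) -> count=0 queue=[T2] holders={T1,T3}
Step 8: signal(T3) -> count=0 queue=[] holders={T1,T2}
Step 9: signal(T1) -> count=1 queue=[] holders={T2}
Step 10: wait(T4) -> count=0 queue=[] holders={T2,T4}
Step 11: signal(T2) -> count=1 queue=[] holders={T4}
Step 12: signal(T4) -> count=2 queue=[] holders={none}
Step 13: wait(T2) -> count=1 queue=[] holders={T2}
Step 14: wait(T4) -> count=0 queue=[] holders={T2,T4}
Step 15: wait(T3) -> count=0 queue=[T3] holders={T2,T4}
Step 16: signal(T4) -> count=0 queue=[] holders={T2,T3}
Step 17: signal(T2) -> count=1 queue=[] holders={T3}
Final holders: {T3} -> 1 thread(s)

Answer: 1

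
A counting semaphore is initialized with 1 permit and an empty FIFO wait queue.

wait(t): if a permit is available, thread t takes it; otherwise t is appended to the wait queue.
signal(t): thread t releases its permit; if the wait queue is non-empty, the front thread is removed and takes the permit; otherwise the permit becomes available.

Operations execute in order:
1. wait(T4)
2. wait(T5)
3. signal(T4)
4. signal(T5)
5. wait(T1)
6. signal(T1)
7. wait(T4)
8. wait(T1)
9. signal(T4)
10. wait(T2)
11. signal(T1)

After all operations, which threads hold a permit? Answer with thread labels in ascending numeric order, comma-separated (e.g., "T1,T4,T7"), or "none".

Step 1: wait(T4) -> count=0 queue=[] holders={T4}
Step 2: wait(T5) -> count=0 queue=[T5] holders={T4}
Step 3: signal(T4) -> count=0 queue=[] holders={T5}
Step 4: signal(T5) -> count=1 queue=[] holders={none}
Step 5: wait(T1) -> count=0 queue=[] holders={T1}
Step 6: signal(T1) -> count=1 queue=[] holders={none}
Step 7: wait(T4) -> count=0 queue=[] holders={T4}
Step 8: wait(T1) -> count=0 queue=[T1] holders={T4}
Step 9: signal(T4) -> count=0 queue=[] holders={T1}
Step 10: wait(T2) -> count=0 queue=[T2] holders={T1}
Step 11: signal(T1) -> count=0 queue=[] holders={T2}
Final holders: T2

Answer: T2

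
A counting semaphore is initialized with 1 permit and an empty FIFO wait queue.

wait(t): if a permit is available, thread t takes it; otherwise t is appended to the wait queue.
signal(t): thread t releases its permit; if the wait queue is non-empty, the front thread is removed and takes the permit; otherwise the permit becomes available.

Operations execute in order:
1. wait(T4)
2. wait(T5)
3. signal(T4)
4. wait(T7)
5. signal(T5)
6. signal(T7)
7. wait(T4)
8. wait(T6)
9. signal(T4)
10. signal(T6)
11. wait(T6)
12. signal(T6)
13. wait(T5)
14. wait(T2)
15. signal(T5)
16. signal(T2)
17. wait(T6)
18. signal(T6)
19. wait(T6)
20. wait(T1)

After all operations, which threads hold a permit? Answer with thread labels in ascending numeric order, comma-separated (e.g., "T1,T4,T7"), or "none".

Step 1: wait(T4) -> count=0 queue=[] holders={T4}
Step 2: wait(T5) -> count=0 queue=[T5] holders={T4}
Step 3: signal(T4) -> count=0 queue=[] holders={T5}
Step 4: wait(T7) -> count=0 queue=[T7] holders={T5}
Step 5: signal(T5) -> count=0 queue=[] holders={T7}
Step 6: signal(T7) -> count=1 queue=[] holders={none}
Step 7: wait(T4) -> count=0 queue=[] holders={T4}
Step 8: wait(T6) -> count=0 queue=[T6] holders={T4}
Step 9: signal(T4) -> count=0 queue=[] holders={T6}
Step 10: signal(T6) -> count=1 queue=[] holders={none}
Step 11: wait(T6) -> count=0 queue=[] holders={T6}
Step 12: signal(T6) -> count=1 queue=[] holders={none}
Step 13: wait(T5) -> count=0 queue=[] holders={T5}
Step 14: wait(T2) -> count=0 queue=[T2] holders={T5}
Step 15: signal(T5) -> count=0 queue=[] holders={T2}
Step 16: signal(T2) -> count=1 queue=[] holders={none}
Step 17: wait(T6) -> count=0 queue=[] holders={T6}
Step 18: signal(T6) -> count=1 queue=[] holders={none}
Step 19: wait(T6) -> count=0 queue=[] holders={T6}
Step 20: wait(T1) -> count=0 queue=[T1] holders={T6}
Final holders: T6

Answer: T6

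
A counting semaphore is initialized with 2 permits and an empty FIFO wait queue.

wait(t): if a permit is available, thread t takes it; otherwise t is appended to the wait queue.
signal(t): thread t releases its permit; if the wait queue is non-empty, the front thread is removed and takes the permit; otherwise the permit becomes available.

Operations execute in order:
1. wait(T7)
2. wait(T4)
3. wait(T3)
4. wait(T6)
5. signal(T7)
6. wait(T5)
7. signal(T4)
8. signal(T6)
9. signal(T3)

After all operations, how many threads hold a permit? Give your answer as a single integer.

Step 1: wait(T7) -> count=1 queue=[] holders={T7}
Step 2: wait(T4) -> count=0 queue=[] holders={T4,T7}
Step 3: wait(T3) -> count=0 queue=[T3] holders={T4,T7}
Step 4: wait(T6) -> count=0 queue=[T3,T6] holders={T4,T7}
Step 5: signal(T7) -> count=0 queue=[T6] holders={T3,T4}
Step 6: wait(T5) -> count=0 queue=[T6,T5] holders={T3,T4}
Step 7: signal(T4) -> count=0 queue=[T5] holders={T3,T6}
Step 8: signal(T6) -> count=0 queue=[] holders={T3,T5}
Step 9: signal(T3) -> count=1 queue=[] holders={T5}
Final holders: {T5} -> 1 thread(s)

Answer: 1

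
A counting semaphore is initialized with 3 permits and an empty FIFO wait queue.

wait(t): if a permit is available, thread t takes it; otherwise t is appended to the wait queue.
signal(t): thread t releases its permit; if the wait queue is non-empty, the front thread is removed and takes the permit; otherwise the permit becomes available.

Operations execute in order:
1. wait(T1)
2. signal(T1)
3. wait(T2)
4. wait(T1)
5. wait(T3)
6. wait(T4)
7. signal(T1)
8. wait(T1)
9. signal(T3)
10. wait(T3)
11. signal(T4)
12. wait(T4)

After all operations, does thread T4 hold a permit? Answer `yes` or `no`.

Step 1: wait(T1) -> count=2 queue=[] holders={T1}
Step 2: signal(T1) -> count=3 queue=[] holders={none}
Step 3: wait(T2) -> count=2 queue=[] holders={T2}
Step 4: wait(T1) -> count=1 queue=[] holders={T1,T2}
Step 5: wait(T3) -> count=0 queue=[] holders={T1,T2,T3}
Step 6: wait(T4) -> count=0 queue=[T4] holders={T1,T2,T3}
Step 7: signal(T1) -> count=0 queue=[] holders={T2,T3,T4}
Step 8: wait(T1) -> count=0 queue=[T1] holders={T2,T3,T4}
Step 9: signal(T3) -> count=0 queue=[] holders={T1,T2,T4}
Step 10: wait(T3) -> count=0 queue=[T3] holders={T1,T2,T4}
Step 11: signal(T4) -> count=0 queue=[] holders={T1,T2,T3}
Step 12: wait(T4) -> count=0 queue=[T4] holders={T1,T2,T3}
Final holders: {T1,T2,T3} -> T4 not in holders

Answer: no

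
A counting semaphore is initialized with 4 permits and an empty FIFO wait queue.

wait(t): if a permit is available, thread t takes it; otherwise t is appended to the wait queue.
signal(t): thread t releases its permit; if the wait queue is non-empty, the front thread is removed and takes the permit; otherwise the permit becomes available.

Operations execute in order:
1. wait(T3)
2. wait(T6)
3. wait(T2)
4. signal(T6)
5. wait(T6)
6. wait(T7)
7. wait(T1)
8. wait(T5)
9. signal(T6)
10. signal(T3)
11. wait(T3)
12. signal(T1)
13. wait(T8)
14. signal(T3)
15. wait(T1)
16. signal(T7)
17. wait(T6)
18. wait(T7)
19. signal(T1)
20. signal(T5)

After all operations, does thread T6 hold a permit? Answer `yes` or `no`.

Answer: yes

Derivation:
Step 1: wait(T3) -> count=3 queue=[] holders={T3}
Step 2: wait(T6) -> count=2 queue=[] holders={T3,T6}
Step 3: wait(T2) -> count=1 queue=[] holders={T2,T3,T6}
Step 4: signal(T6) -> count=2 queue=[] holders={T2,T3}
Step 5: wait(T6) -> count=1 queue=[] holders={T2,T3,T6}
Step 6: wait(T7) -> count=0 queue=[] holders={T2,T3,T6,T7}
Step 7: wait(T1) -> count=0 queue=[T1] holders={T2,T3,T6,T7}
Step 8: wait(T5) -> count=0 queue=[T1,T5] holders={T2,T3,T6,T7}
Step 9: signal(T6) -> count=0 queue=[T5] holders={T1,T2,T3,T7}
Step 10: signal(T3) -> count=0 queue=[] holders={T1,T2,T5,T7}
Step 11: wait(T3) -> count=0 queue=[T3] holders={T1,T2,T5,T7}
Step 12: signal(T1) -> count=0 queue=[] holders={T2,T3,T5,T7}
Step 13: wait(T8) -> count=0 queue=[T8] holders={T2,T3,T5,T7}
Step 14: signal(T3) -> count=0 queue=[] holders={T2,T5,T7,T8}
Step 15: wait(T1) -> count=0 queue=[T1] holders={T2,T5,T7,T8}
Step 16: signal(T7) -> count=0 queue=[] holders={T1,T2,T5,T8}
Step 17: wait(T6) -> count=0 queue=[T6] holders={T1,T2,T5,T8}
Step 18: wait(T7) -> count=0 queue=[T6,T7] holders={T1,T2,T5,T8}
Step 19: signal(T1) -> count=0 queue=[T7] holders={T2,T5,T6,T8}
Step 20: signal(T5) -> count=0 queue=[] holders={T2,T6,T7,T8}
Final holders: {T2,T6,T7,T8} -> T6 in holders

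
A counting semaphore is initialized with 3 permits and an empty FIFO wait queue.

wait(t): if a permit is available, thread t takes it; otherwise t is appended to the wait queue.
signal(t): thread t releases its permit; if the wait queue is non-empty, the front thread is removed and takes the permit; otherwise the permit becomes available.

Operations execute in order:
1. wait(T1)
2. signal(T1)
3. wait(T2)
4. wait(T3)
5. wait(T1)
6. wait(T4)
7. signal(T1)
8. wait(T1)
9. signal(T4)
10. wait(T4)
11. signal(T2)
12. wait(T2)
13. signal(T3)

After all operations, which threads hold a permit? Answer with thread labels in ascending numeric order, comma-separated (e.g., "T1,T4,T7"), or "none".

Step 1: wait(T1) -> count=2 queue=[] holders={T1}
Step 2: signal(T1) -> count=3 queue=[] holders={none}
Step 3: wait(T2) -> count=2 queue=[] holders={T2}
Step 4: wait(T3) -> count=1 queue=[] holders={T2,T3}
Step 5: wait(T1) -> count=0 queue=[] holders={T1,T2,T3}
Step 6: wait(T4) -> count=0 queue=[T4] holders={T1,T2,T3}
Step 7: signal(T1) -> count=0 queue=[] holders={T2,T3,T4}
Step 8: wait(T1) -> count=0 queue=[T1] holders={T2,T3,T4}
Step 9: signal(T4) -> count=0 queue=[] holders={T1,T2,T3}
Step 10: wait(T4) -> count=0 queue=[T4] holders={T1,T2,T3}
Step 11: signal(T2) -> count=0 queue=[] holders={T1,T3,T4}
Step 12: wait(T2) -> count=0 queue=[T2] holders={T1,T3,T4}
Step 13: signal(T3) -> count=0 queue=[] holders={T1,T2,T4}
Final holders: T1,T2,T4

Answer: T1,T2,T4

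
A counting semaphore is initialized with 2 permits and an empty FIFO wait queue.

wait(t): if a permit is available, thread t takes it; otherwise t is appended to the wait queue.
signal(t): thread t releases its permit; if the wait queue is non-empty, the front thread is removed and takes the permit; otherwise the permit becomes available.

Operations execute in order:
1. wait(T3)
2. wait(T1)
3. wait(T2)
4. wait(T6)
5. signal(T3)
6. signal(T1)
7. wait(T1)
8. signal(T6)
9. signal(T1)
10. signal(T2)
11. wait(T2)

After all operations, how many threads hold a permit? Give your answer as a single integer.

Step 1: wait(T3) -> count=1 queue=[] holders={T3}
Step 2: wait(T1) -> count=0 queue=[] holders={T1,T3}
Step 3: wait(T2) -> count=0 queue=[T2] holders={T1,T3}
Step 4: wait(T6) -> count=0 queue=[T2,T6] holders={T1,T3}
Step 5: signal(T3) -> count=0 queue=[T6] holders={T1,T2}
Step 6: signal(T1) -> count=0 queue=[] holders={T2,T6}
Step 7: wait(T1) -> count=0 queue=[T1] holders={T2,T6}
Step 8: signal(T6) -> count=0 queue=[] holders={T1,T2}
Step 9: signal(T1) -> count=1 queue=[] holders={T2}
Step 10: signal(T2) -> count=2 queue=[] holders={none}
Step 11: wait(T2) -> count=1 queue=[] holders={T2}
Final holders: {T2} -> 1 thread(s)

Answer: 1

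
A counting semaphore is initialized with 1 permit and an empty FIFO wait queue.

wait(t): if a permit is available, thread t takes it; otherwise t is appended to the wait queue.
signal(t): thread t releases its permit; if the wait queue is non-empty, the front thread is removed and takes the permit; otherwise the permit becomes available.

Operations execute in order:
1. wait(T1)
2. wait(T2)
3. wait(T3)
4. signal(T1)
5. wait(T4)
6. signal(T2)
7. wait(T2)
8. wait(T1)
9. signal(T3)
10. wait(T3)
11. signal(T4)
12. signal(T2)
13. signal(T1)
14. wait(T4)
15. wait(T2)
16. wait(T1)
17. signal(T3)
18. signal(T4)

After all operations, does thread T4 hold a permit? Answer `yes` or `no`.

Step 1: wait(T1) -> count=0 queue=[] holders={T1}
Step 2: wait(T2) -> count=0 queue=[T2] holders={T1}
Step 3: wait(T3) -> count=0 queue=[T2,T3] holders={T1}
Step 4: signal(T1) -> count=0 queue=[T3] holders={T2}
Step 5: wait(T4) -> count=0 queue=[T3,T4] holders={T2}
Step 6: signal(T2) -> count=0 queue=[T4] holders={T3}
Step 7: wait(T2) -> count=0 queue=[T4,T2] holders={T3}
Step 8: wait(T1) -> count=0 queue=[T4,T2,T1] holders={T3}
Step 9: signal(T3) -> count=0 queue=[T2,T1] holders={T4}
Step 10: wait(T3) -> count=0 queue=[T2,T1,T3] holders={T4}
Step 11: signal(T4) -> count=0 queue=[T1,T3] holders={T2}
Step 12: signal(T2) -> count=0 queue=[T3] holders={T1}
Step 13: signal(T1) -> count=0 queue=[] holders={T3}
Step 14: wait(T4) -> count=0 queue=[T4] holders={T3}
Step 15: wait(T2) -> count=0 queue=[T4,T2] holders={T3}
Step 16: wait(T1) -> count=0 queue=[T4,T2,T1] holders={T3}
Step 17: signal(T3) -> count=0 queue=[T2,T1] holders={T4}
Step 18: signal(T4) -> count=0 queue=[T1] holders={T2}
Final holders: {T2} -> T4 not in holders

Answer: no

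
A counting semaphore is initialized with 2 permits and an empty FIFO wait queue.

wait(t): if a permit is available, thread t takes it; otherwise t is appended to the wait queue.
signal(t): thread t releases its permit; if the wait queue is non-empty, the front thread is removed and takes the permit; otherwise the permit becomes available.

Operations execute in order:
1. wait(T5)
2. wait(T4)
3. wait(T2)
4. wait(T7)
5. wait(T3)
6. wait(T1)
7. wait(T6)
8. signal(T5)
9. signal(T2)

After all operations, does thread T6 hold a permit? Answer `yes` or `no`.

Step 1: wait(T5) -> count=1 queue=[] holders={T5}
Step 2: wait(T4) -> count=0 queue=[] holders={T4,T5}
Step 3: wait(T2) -> count=0 queue=[T2] holders={T4,T5}
Step 4: wait(T7) -> count=0 queue=[T2,T7] holders={T4,T5}
Step 5: wait(T3) -> count=0 queue=[T2,T7,T3] holders={T4,T5}
Step 6: wait(T1) -> count=0 queue=[T2,T7,T3,T1] holders={T4,T5}
Step 7: wait(T6) -> count=0 queue=[T2,T7,T3,T1,T6] holders={T4,T5}
Step 8: signal(T5) -> count=0 queue=[T7,T3,T1,T6] holders={T2,T4}
Step 9: signal(T2) -> count=0 queue=[T3,T1,T6] holders={T4,T7}
Final holders: {T4,T7} -> T6 not in holders

Answer: no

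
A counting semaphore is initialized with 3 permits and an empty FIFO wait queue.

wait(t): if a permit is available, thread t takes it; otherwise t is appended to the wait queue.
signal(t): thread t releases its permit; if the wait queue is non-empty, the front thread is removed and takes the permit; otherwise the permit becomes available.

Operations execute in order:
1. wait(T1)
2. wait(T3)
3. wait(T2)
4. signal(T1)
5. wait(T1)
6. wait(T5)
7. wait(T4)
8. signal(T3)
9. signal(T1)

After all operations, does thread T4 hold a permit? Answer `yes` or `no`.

Answer: yes

Derivation:
Step 1: wait(T1) -> count=2 queue=[] holders={T1}
Step 2: wait(T3) -> count=1 queue=[] holders={T1,T3}
Step 3: wait(T2) -> count=0 queue=[] holders={T1,T2,T3}
Step 4: signal(T1) -> count=1 queue=[] holders={T2,T3}
Step 5: wait(T1) -> count=0 queue=[] holders={T1,T2,T3}
Step 6: wait(T5) -> count=0 queue=[T5] holders={T1,T2,T3}
Step 7: wait(T4) -> count=0 queue=[T5,T4] holders={T1,T2,T3}
Step 8: signal(T3) -> count=0 queue=[T4] holders={T1,T2,T5}
Step 9: signal(T1) -> count=0 queue=[] holders={T2,T4,T5}
Final holders: {T2,T4,T5} -> T4 in holders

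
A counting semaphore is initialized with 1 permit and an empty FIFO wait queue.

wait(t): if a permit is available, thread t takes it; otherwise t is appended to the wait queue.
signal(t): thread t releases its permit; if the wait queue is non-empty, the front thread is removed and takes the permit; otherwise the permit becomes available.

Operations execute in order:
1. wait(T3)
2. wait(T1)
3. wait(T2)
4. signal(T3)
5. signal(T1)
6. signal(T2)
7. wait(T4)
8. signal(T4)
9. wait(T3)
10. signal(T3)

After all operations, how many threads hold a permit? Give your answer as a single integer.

Answer: 0

Derivation:
Step 1: wait(T3) -> count=0 queue=[] holders={T3}
Step 2: wait(T1) -> count=0 queue=[T1] holders={T3}
Step 3: wait(T2) -> count=0 queue=[T1,T2] holders={T3}
Step 4: signal(T3) -> count=0 queue=[T2] holders={T1}
Step 5: signal(T1) -> count=0 queue=[] holders={T2}
Step 6: signal(T2) -> count=1 queue=[] holders={none}
Step 7: wait(T4) -> count=0 queue=[] holders={T4}
Step 8: signal(T4) -> count=1 queue=[] holders={none}
Step 9: wait(T3) -> count=0 queue=[] holders={T3}
Step 10: signal(T3) -> count=1 queue=[] holders={none}
Final holders: {none} -> 0 thread(s)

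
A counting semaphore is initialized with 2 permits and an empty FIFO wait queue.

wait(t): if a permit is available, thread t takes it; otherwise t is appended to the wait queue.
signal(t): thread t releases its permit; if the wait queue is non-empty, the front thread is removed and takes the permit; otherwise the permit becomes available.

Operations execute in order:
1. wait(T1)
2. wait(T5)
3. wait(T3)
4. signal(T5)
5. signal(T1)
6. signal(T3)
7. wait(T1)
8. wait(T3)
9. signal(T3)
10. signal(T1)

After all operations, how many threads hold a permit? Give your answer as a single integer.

Answer: 0

Derivation:
Step 1: wait(T1) -> count=1 queue=[] holders={T1}
Step 2: wait(T5) -> count=0 queue=[] holders={T1,T5}
Step 3: wait(T3) -> count=0 queue=[T3] holders={T1,T5}
Step 4: signal(T5) -> count=0 queue=[] holders={T1,T3}
Step 5: signal(T1) -> count=1 queue=[] holders={T3}
Step 6: signal(T3) -> count=2 queue=[] holders={none}
Step 7: wait(T1) -> count=1 queue=[] holders={T1}
Step 8: wait(T3) -> count=0 queue=[] holders={T1,T3}
Step 9: signal(T3) -> count=1 queue=[] holders={T1}
Step 10: signal(T1) -> count=2 queue=[] holders={none}
Final holders: {none} -> 0 thread(s)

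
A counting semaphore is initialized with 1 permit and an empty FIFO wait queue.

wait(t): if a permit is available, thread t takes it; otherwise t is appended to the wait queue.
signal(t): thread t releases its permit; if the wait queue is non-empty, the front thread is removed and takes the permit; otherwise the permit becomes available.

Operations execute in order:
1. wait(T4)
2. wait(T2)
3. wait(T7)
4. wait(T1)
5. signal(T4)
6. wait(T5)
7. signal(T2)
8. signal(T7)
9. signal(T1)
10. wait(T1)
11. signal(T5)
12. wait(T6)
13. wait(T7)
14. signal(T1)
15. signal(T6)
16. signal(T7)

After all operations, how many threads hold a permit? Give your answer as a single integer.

Step 1: wait(T4) -> count=0 queue=[] holders={T4}
Step 2: wait(T2) -> count=0 queue=[T2] holders={T4}
Step 3: wait(T7) -> count=0 queue=[T2,T7] holders={T4}
Step 4: wait(T1) -> count=0 queue=[T2,T7,T1] holders={T4}
Step 5: signal(T4) -> count=0 queue=[T7,T1] holders={T2}
Step 6: wait(T5) -> count=0 queue=[T7,T1,T5] holders={T2}
Step 7: signal(T2) -> count=0 queue=[T1,T5] holders={T7}
Step 8: signal(T7) -> count=0 queue=[T5] holders={T1}
Step 9: signal(T1) -> count=0 queue=[] holders={T5}
Step 10: wait(T1) -> count=0 queue=[T1] holders={T5}
Step 11: signal(T5) -> count=0 queue=[] holders={T1}
Step 12: wait(T6) -> count=0 queue=[T6] holders={T1}
Step 13: wait(T7) -> count=0 queue=[T6,T7] holders={T1}
Step 14: signal(T1) -> count=0 queue=[T7] holders={T6}
Step 15: signal(T6) -> count=0 queue=[] holders={T7}
Step 16: signal(T7) -> count=1 queue=[] holders={none}
Final holders: {none} -> 0 thread(s)

Answer: 0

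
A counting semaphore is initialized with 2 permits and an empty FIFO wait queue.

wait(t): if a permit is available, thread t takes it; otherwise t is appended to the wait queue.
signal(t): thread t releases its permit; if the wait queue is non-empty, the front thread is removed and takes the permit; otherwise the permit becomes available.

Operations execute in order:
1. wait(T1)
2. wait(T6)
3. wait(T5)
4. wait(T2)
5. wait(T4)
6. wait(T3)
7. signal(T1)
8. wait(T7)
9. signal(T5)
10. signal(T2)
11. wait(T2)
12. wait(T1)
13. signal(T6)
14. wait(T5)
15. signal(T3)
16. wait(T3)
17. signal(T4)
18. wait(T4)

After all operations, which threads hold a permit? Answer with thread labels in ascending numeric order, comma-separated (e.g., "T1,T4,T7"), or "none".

Answer: T2,T7

Derivation:
Step 1: wait(T1) -> count=1 queue=[] holders={T1}
Step 2: wait(T6) -> count=0 queue=[] holders={T1,T6}
Step 3: wait(T5) -> count=0 queue=[T5] holders={T1,T6}
Step 4: wait(T2) -> count=0 queue=[T5,T2] holders={T1,T6}
Step 5: wait(T4) -> count=0 queue=[T5,T2,T4] holders={T1,T6}
Step 6: wait(T3) -> count=0 queue=[T5,T2,T4,T3] holders={T1,T6}
Step 7: signal(T1) -> count=0 queue=[T2,T4,T3] holders={T5,T6}
Step 8: wait(T7) -> count=0 queue=[T2,T4,T3,T7] holders={T5,T6}
Step 9: signal(T5) -> count=0 queue=[T4,T3,T7] holders={T2,T6}
Step 10: signal(T2) -> count=0 queue=[T3,T7] holders={T4,T6}
Step 11: wait(T2) -> count=0 queue=[T3,T7,T2] holders={T4,T6}
Step 12: wait(T1) -> count=0 queue=[T3,T7,T2,T1] holders={T4,T6}
Step 13: signal(T6) -> count=0 queue=[T7,T2,T1] holders={T3,T4}
Step 14: wait(T5) -> count=0 queue=[T7,T2,T1,T5] holders={T3,T4}
Step 15: signal(T3) -> count=0 queue=[T2,T1,T5] holders={T4,T7}
Step 16: wait(T3) -> count=0 queue=[T2,T1,T5,T3] holders={T4,T7}
Step 17: signal(T4) -> count=0 queue=[T1,T5,T3] holders={T2,T7}
Step 18: wait(T4) -> count=0 queue=[T1,T5,T3,T4] holders={T2,T7}
Final holders: T2,T7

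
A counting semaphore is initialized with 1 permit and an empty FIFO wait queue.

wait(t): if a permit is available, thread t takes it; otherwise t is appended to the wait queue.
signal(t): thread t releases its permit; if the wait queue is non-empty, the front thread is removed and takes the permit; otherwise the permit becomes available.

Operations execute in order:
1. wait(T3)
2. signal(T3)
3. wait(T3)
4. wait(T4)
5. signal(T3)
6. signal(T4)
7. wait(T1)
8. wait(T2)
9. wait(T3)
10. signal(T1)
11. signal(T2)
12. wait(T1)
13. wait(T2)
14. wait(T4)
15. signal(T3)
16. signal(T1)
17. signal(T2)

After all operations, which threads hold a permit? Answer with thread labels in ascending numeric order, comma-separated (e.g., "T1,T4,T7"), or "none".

Answer: T4

Derivation:
Step 1: wait(T3) -> count=0 queue=[] holders={T3}
Step 2: signal(T3) -> count=1 queue=[] holders={none}
Step 3: wait(T3) -> count=0 queue=[] holders={T3}
Step 4: wait(T4) -> count=0 queue=[T4] holders={T3}
Step 5: signal(T3) -> count=0 queue=[] holders={T4}
Step 6: signal(T4) -> count=1 queue=[] holders={none}
Step 7: wait(T1) -> count=0 queue=[] holders={T1}
Step 8: wait(T2) -> count=0 queue=[T2] holders={T1}
Step 9: wait(T3) -> count=0 queue=[T2,T3] holders={T1}
Step 10: signal(T1) -> count=0 queue=[T3] holders={T2}
Step 11: signal(T2) -> count=0 queue=[] holders={T3}
Step 12: wait(T1) -> count=0 queue=[T1] holders={T3}
Step 13: wait(T2) -> count=0 queue=[T1,T2] holders={T3}
Step 14: wait(T4) -> count=0 queue=[T1,T2,T4] holders={T3}
Step 15: signal(T3) -> count=0 queue=[T2,T4] holders={T1}
Step 16: signal(T1) -> count=0 queue=[T4] holders={T2}
Step 17: signal(T2) -> count=0 queue=[] holders={T4}
Final holders: T4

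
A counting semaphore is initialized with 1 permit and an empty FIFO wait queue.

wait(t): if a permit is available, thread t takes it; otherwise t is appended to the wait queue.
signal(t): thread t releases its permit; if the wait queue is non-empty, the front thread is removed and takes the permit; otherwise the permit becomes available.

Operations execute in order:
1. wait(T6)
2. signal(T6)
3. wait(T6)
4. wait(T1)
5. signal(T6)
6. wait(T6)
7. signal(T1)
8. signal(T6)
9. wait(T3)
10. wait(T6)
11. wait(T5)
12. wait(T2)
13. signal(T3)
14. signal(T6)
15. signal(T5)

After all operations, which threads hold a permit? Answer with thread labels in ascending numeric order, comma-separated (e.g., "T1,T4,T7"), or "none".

Step 1: wait(T6) -> count=0 queue=[] holders={T6}
Step 2: signal(T6) -> count=1 queue=[] holders={none}
Step 3: wait(T6) -> count=0 queue=[] holders={T6}
Step 4: wait(T1) -> count=0 queue=[T1] holders={T6}
Step 5: signal(T6) -> count=0 queue=[] holders={T1}
Step 6: wait(T6) -> count=0 queue=[T6] holders={T1}
Step 7: signal(T1) -> count=0 queue=[] holders={T6}
Step 8: signal(T6) -> count=1 queue=[] holders={none}
Step 9: wait(T3) -> count=0 queue=[] holders={T3}
Step 10: wait(T6) -> count=0 queue=[T6] holders={T3}
Step 11: wait(T5) -> count=0 queue=[T6,T5] holders={T3}
Step 12: wait(T2) -> count=0 queue=[T6,T5,T2] holders={T3}
Step 13: signal(T3) -> count=0 queue=[T5,T2] holders={T6}
Step 14: signal(T6) -> count=0 queue=[T2] holders={T5}
Step 15: signal(T5) -> count=0 queue=[] holders={T2}
Final holders: T2

Answer: T2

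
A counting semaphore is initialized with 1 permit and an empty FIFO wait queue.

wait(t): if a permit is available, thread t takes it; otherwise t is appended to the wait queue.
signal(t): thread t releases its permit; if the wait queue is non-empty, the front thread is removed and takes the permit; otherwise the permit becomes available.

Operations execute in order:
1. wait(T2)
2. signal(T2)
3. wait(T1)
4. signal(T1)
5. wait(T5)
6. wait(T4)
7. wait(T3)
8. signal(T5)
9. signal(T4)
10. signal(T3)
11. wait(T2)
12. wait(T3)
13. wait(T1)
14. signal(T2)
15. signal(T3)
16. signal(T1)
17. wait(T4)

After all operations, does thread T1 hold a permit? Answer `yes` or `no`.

Answer: no

Derivation:
Step 1: wait(T2) -> count=0 queue=[] holders={T2}
Step 2: signal(T2) -> count=1 queue=[] holders={none}
Step 3: wait(T1) -> count=0 queue=[] holders={T1}
Step 4: signal(T1) -> count=1 queue=[] holders={none}
Step 5: wait(T5) -> count=0 queue=[] holders={T5}
Step 6: wait(T4) -> count=0 queue=[T4] holders={T5}
Step 7: wait(T3) -> count=0 queue=[T4,T3] holders={T5}
Step 8: signal(T5) -> count=0 queue=[T3] holders={T4}
Step 9: signal(T4) -> count=0 queue=[] holders={T3}
Step 10: signal(T3) -> count=1 queue=[] holders={none}
Step 11: wait(T2) -> count=0 queue=[] holders={T2}
Step 12: wait(T3) -> count=0 queue=[T3] holders={T2}
Step 13: wait(T1) -> count=0 queue=[T3,T1] holders={T2}
Step 14: signal(T2) -> count=0 queue=[T1] holders={T3}
Step 15: signal(T3) -> count=0 queue=[] holders={T1}
Step 16: signal(T1) -> count=1 queue=[] holders={none}
Step 17: wait(T4) -> count=0 queue=[] holders={T4}
Final holders: {T4} -> T1 not in holders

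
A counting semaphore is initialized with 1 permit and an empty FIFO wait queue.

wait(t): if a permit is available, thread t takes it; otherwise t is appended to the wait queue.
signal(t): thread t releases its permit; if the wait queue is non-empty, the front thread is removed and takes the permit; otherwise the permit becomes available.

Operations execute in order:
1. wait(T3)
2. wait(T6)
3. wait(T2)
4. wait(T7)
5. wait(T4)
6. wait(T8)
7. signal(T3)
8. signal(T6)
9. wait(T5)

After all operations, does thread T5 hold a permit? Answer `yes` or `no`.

Answer: no

Derivation:
Step 1: wait(T3) -> count=0 queue=[] holders={T3}
Step 2: wait(T6) -> count=0 queue=[T6] holders={T3}
Step 3: wait(T2) -> count=0 queue=[T6,T2] holders={T3}
Step 4: wait(T7) -> count=0 queue=[T6,T2,T7] holders={T3}
Step 5: wait(T4) -> count=0 queue=[T6,T2,T7,T4] holders={T3}
Step 6: wait(T8) -> count=0 queue=[T6,T2,T7,T4,T8] holders={T3}
Step 7: signal(T3) -> count=0 queue=[T2,T7,T4,T8] holders={T6}
Step 8: signal(T6) -> count=0 queue=[T7,T4,T8] holders={T2}
Step 9: wait(T5) -> count=0 queue=[T7,T4,T8,T5] holders={T2}
Final holders: {T2} -> T5 not in holders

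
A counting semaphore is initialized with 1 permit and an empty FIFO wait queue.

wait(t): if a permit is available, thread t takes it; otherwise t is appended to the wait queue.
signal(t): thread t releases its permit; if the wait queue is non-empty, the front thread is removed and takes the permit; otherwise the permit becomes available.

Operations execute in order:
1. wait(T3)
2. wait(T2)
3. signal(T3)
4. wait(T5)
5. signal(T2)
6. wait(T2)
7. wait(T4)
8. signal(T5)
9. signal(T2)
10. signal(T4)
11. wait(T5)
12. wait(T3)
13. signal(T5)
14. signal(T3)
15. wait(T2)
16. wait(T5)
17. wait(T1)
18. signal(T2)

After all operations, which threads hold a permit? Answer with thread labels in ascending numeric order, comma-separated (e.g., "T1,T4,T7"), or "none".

Step 1: wait(T3) -> count=0 queue=[] holders={T3}
Step 2: wait(T2) -> count=0 queue=[T2] holders={T3}
Step 3: signal(T3) -> count=0 queue=[] holders={T2}
Step 4: wait(T5) -> count=0 queue=[T5] holders={T2}
Step 5: signal(T2) -> count=0 queue=[] holders={T5}
Step 6: wait(T2) -> count=0 queue=[T2] holders={T5}
Step 7: wait(T4) -> count=0 queue=[T2,T4] holders={T5}
Step 8: signal(T5) -> count=0 queue=[T4] holders={T2}
Step 9: signal(T2) -> count=0 queue=[] holders={T4}
Step 10: signal(T4) -> count=1 queue=[] holders={none}
Step 11: wait(T5) -> count=0 queue=[] holders={T5}
Step 12: wait(T3) -> count=0 queue=[T3] holders={T5}
Step 13: signal(T5) -> count=0 queue=[] holders={T3}
Step 14: signal(T3) -> count=1 queue=[] holders={none}
Step 15: wait(T2) -> count=0 queue=[] holders={T2}
Step 16: wait(T5) -> count=0 queue=[T5] holders={T2}
Step 17: wait(T1) -> count=0 queue=[T5,T1] holders={T2}
Step 18: signal(T2) -> count=0 queue=[T1] holders={T5}
Final holders: T5

Answer: T5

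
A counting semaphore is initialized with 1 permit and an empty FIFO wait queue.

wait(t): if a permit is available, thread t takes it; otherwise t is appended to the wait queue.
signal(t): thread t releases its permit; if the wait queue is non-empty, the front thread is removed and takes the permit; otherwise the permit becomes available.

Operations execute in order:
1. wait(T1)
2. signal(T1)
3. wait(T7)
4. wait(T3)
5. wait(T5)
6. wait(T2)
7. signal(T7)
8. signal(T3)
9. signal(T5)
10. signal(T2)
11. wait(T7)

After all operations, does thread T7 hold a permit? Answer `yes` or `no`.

Answer: yes

Derivation:
Step 1: wait(T1) -> count=0 queue=[] holders={T1}
Step 2: signal(T1) -> count=1 queue=[] holders={none}
Step 3: wait(T7) -> count=0 queue=[] holders={T7}
Step 4: wait(T3) -> count=0 queue=[T3] holders={T7}
Step 5: wait(T5) -> count=0 queue=[T3,T5] holders={T7}
Step 6: wait(T2) -> count=0 queue=[T3,T5,T2] holders={T7}
Step 7: signal(T7) -> count=0 queue=[T5,T2] holders={T3}
Step 8: signal(T3) -> count=0 queue=[T2] holders={T5}
Step 9: signal(T5) -> count=0 queue=[] holders={T2}
Step 10: signal(T2) -> count=1 queue=[] holders={none}
Step 11: wait(T7) -> count=0 queue=[] holders={T7}
Final holders: {T7} -> T7 in holders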